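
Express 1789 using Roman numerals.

Convert 1789 to Roman numerals:
  1789 contains 1×1000 (M)
  789 contains 1×500 (D)
  289 contains 2×100 (CC)
  89 contains 1×50 (L)
  39 contains 3×10 (XXX)
  9 contains 1×9 (IX)

MDCCLXXXIX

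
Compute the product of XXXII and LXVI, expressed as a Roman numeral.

XXXII = 32
LXVI = 66
32 × 66 = 2112

MMCXII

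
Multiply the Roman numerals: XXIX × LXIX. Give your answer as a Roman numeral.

XXIX = 29
LXIX = 69
29 × 69 = 2001

MMI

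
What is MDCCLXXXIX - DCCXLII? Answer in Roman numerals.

MDCCLXXXIX = 1789
DCCXLII = 742
1789 - 742 = 1047

MXLVII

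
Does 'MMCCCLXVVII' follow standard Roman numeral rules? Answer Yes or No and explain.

'MMCCCLXVVII': V should not appear more than once

No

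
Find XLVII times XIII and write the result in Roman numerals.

XLVII = 47
XIII = 13
47 × 13 = 611

DCXI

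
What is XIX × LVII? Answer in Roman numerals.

XIX = 19
LVII = 57
19 × 57 = 1083

MLXXXIII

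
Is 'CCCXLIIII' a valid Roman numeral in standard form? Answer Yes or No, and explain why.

'CCCXLIIII': More than 3 consecutive I's

No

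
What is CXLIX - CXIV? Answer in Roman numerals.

CXLIX = 149
CXIV = 114
149 - 114 = 35

XXXV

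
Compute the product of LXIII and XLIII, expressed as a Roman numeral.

LXIII = 63
XLIII = 43
63 × 43 = 2709

MMDCCIX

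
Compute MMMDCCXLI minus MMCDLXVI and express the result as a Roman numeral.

MMMDCCXLI = 3741
MMCDLXVI = 2466
3741 - 2466 = 1275

MCCLXXV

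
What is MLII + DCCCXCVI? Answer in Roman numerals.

MLII = 1052
DCCCXCVI = 896
1052 + 896 = 1948

MCMXLVIII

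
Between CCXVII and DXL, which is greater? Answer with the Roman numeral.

CCXVII = 217
DXL = 540
540 is larger

DXL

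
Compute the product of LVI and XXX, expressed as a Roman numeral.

LVI = 56
XXX = 30
56 × 30 = 1680

MDCLXXX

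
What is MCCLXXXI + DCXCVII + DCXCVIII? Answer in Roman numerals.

MCCLXXXI = 1281, DCXCVII = 697, DCXCVIII = 698
1281 + 697 = 1978
1978 + 698 = 2676

MMDCLXXVI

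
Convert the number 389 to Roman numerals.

Convert 389 to Roman numerals:
  389 contains 3×100 (CCC)
  89 contains 1×50 (L)
  39 contains 3×10 (XXX)
  9 contains 1×9 (IX)

CCCLXXXIX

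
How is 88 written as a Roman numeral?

Convert 88 to Roman numerals:
  88 contains 1×50 (L)
  38 contains 3×10 (XXX)
  8 contains 1×5 (V)
  3 contains 3×1 (III)

LXXXVIII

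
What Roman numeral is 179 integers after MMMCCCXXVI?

MMMCCCXXVI = 3326
3326 + 179 = 3505

MMMDV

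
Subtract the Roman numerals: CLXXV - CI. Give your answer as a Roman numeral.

CLXXV = 175
CI = 101
175 - 101 = 74

LXXIV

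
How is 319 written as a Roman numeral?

Convert 319 to Roman numerals:
  319 contains 3×100 (CCC)
  19 contains 1×10 (X)
  9 contains 1×9 (IX)

CCCXIX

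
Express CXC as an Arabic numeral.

CXC: C=100, XC=90
100 + 90 = 190

190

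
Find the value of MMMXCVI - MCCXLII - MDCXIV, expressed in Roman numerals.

MMMXCVI = 3096, MCCXLII = 1242, MDCXIV = 1614
3096 - 1242 = 1854
1854 - 1614 = 240

CCXL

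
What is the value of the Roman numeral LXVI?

LXVI: L=50, X=10, V=5, I=1
50 + 10 + 5 + 1 = 66

66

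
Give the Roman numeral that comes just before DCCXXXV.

DCCXXXV = 735, so the previous integer is 735 - 1 = 734

DCCXXXIV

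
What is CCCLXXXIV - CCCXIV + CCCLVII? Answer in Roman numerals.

CCCLXXXIV = 384, CCCXIV = 314, CCCLVII = 357
384 - 314 = 70
70 + 357 = 427

CDXXVII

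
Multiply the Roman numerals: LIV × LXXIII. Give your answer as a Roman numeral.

LIV = 54
LXXIII = 73
54 × 73 = 3942

MMMCMXLII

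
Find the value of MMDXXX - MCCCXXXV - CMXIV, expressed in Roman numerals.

MMDXXX = 2530, MCCCXXXV = 1335, CMXIV = 914
2530 - 1335 = 1195
1195 - 914 = 281

CCLXXXI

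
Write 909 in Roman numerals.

Convert 909 to Roman numerals:
  909 contains 1×900 (CM)
  9 contains 1×9 (IX)

CMIX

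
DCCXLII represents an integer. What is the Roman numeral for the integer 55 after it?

DCCXLII = 742
742 + 55 = 797

DCCXCVII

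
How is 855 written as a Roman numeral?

Convert 855 to Roman numerals:
  855 contains 1×500 (D)
  355 contains 3×100 (CCC)
  55 contains 1×50 (L)
  5 contains 1×5 (V)

DCCCLV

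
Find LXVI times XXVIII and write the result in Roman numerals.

LXVI = 66
XXVIII = 28
66 × 28 = 1848

MDCCCXLVIII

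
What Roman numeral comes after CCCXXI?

CCCXXI = 321, so the next integer is 321 + 1 = 322

CCCXXII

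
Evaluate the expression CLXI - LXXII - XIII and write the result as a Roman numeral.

CLXI = 161, LXXII = 72, XIII = 13
161 - 72 = 89
89 - 13 = 76

LXXVI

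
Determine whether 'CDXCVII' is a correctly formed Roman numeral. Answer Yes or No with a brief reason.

'CDXCVII': Check the rules: uses only the symbols I, V, X, L, C, D, M; no symbol is repeated more than three times in a row; V, L and D each appear at most once; the only places a smaller symbol precedes a larger one are the allowed subtractive pairs CD, XC, the symbol right after such a pair (if any) is smaller than the pair's first symbol, and otherwise the values never increase from left to right. Value: CD (400) + XC (90) + V (5) + I (1) + I (1) = 497. So it is a valid standard Roman numeral.

Yes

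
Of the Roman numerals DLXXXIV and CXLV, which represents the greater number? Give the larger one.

DLXXXIV = 584
CXLV = 145
584 is larger

DLXXXIV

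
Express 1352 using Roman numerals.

Convert 1352 to Roman numerals:
  1352 contains 1×1000 (M)
  352 contains 3×100 (CCC)
  52 contains 1×50 (L)
  2 contains 2×1 (II)

MCCCLII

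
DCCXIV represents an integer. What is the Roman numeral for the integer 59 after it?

DCCXIV = 714
714 + 59 = 773

DCCLXXIII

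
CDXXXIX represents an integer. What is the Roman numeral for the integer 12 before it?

CDXXXIX = 439
439 - 12 = 427

CDXXVII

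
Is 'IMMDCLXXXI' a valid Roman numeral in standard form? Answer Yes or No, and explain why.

'IMMDCLXXXI': Invalid subtractive combination: IM

No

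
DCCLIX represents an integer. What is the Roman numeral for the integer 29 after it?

DCCLIX = 759
759 + 29 = 788

DCCLXXXVIII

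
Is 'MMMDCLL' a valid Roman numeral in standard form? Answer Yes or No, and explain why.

'MMMDCLL': L should not appear more than once

No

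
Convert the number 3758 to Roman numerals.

Convert 3758 to Roman numerals:
  3758 contains 3×1000 (MMM)
  758 contains 1×500 (D)
  258 contains 2×100 (CC)
  58 contains 1×50 (L)
  8 contains 1×5 (V)
  3 contains 3×1 (III)

MMMDCCLVIII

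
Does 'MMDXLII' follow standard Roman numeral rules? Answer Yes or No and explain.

'MMDXLII': Check the rules: uses only the symbols I, V, X, L, C, D, M; no symbol is repeated more than three times in a row; V, L and D each appear at most once; the only place a smaller symbol precedes a larger one is the allowed subtractive pair XL, the symbol right after such a pair (if any) is smaller than the pair's first symbol, and otherwise the values never increase from left to right. Value: M (1000) + M (1000) + D (500) + XL (40) + I (1) + I (1) = 2542. So it is a valid standard Roman numeral.

Yes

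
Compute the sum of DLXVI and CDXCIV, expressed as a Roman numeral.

DLXVI = 566
CDXCIV = 494
566 + 494 = 1060

MLX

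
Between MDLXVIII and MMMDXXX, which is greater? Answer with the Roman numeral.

MDLXVIII = 1568
MMMDXXX = 3530
3530 is larger

MMMDXXX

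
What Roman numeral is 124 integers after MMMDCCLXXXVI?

MMMDCCLXXXVI = 3786
3786 + 124 = 3910

MMMCMX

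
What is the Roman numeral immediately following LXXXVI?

LXXXVI = 86, so the next integer is 86 + 1 = 87

LXXXVII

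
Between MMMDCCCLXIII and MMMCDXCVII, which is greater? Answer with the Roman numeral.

MMMDCCCLXIII = 3863
MMMCDXCVII = 3497
3863 is larger

MMMDCCCLXIII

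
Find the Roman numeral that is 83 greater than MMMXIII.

MMMXIII = 3013
3013 + 83 = 3096

MMMXCVI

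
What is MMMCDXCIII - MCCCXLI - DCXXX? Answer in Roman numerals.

MMMCDXCIII = 3493, MCCCXLI = 1341, DCXXX = 630
3493 - 1341 = 2152
2152 - 630 = 1522

MDXXII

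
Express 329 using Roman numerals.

Convert 329 to Roman numerals:
  329 contains 3×100 (CCC)
  29 contains 2×10 (XX)
  9 contains 1×9 (IX)

CCCXXIX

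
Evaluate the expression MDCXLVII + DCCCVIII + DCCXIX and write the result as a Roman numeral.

MDCXLVII = 1647, DCCCVIII = 808, DCCXIX = 719
1647 + 808 = 2455
2455 + 719 = 3174

MMMCLXXIV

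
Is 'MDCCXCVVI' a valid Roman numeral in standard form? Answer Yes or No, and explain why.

'MDCCXCVVI': V should not appear more than once

No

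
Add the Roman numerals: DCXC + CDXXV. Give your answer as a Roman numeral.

DCXC = 690
CDXXV = 425
690 + 425 = 1115

MCXV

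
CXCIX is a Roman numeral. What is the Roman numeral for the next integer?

CXCIX = 199; next is 200

CC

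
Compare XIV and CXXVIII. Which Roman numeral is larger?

XIV = 14
CXXVIII = 128
128 is larger

CXXVIII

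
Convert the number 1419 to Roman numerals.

Convert 1419 to Roman numerals:
  1419 contains 1×1000 (M)
  419 contains 1×400 (CD)
  19 contains 1×10 (X)
  9 contains 1×9 (IX)

MCDXIX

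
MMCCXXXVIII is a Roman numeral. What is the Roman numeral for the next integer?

MMCCXXXVIII = 2238; next is 2239

MMCCXXXIX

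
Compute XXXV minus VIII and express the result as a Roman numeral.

XXXV = 35
VIII = 8
35 - 8 = 27

XXVII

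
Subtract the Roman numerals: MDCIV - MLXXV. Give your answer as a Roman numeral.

MDCIV = 1604
MLXXV = 1075
1604 - 1075 = 529

DXXIX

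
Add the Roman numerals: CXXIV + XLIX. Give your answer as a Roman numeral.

CXXIV = 124
XLIX = 49
124 + 49 = 173

CLXXIII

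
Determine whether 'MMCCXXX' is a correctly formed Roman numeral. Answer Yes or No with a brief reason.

'MMCCXXX': Check the rules: uses only the symbols I, V, X, L, C, D, M; no symbol is repeated more than three times in a row; V, L and D each appear at most once; no smaller symbol precedes a larger one (values never increase from left to right). Value: M (1000) + M (1000) + C (100) + C (100) + X (10) + X (10) + X (10) = 2230. So it is a valid standard Roman numeral.

Yes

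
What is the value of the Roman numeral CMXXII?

CMXXII: CM=900, X=10, X=10, I=1, I=1
900 + 10 + 10 + 1 + 1 = 922

922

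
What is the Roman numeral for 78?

Convert 78 to Roman numerals:
  78 contains 1×50 (L)
  28 contains 2×10 (XX)
  8 contains 1×5 (V)
  3 contains 3×1 (III)

LXXVIII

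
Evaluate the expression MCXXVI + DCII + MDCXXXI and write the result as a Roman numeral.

MCXXVI = 1126, DCII = 602, MDCXXXI = 1631
1126 + 602 = 1728
1728 + 1631 = 3359

MMMCCCLIX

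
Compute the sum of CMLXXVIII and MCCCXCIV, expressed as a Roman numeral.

CMLXXVIII = 978
MCCCXCIV = 1394
978 + 1394 = 2372

MMCCCLXXII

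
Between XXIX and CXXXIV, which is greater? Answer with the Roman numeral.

XXIX = 29
CXXXIV = 134
134 is larger

CXXXIV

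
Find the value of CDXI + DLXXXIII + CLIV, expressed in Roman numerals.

CDXI = 411, DLXXXIII = 583, CLIV = 154
411 + 583 = 994
994 + 154 = 1148

MCXLVIII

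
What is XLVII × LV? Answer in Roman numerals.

XLVII = 47
LV = 55
47 × 55 = 2585

MMDLXXXV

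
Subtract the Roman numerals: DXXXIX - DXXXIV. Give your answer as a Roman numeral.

DXXXIX = 539
DXXXIV = 534
539 - 534 = 5

V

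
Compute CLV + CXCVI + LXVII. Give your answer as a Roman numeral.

CLV = 155, CXCVI = 196, LXVII = 67
155 + 196 = 351
351 + 67 = 418

CDXVIII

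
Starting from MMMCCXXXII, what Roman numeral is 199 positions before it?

MMMCCXXXII = 3232
3232 - 199 = 3033

MMMXXXIII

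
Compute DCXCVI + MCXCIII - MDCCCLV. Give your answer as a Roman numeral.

DCXCVI = 696, MCXCIII = 1193, MDCCCLV = 1855
696 + 1193 = 1889
1889 - 1855 = 34

XXXIV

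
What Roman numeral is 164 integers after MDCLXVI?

MDCLXVI = 1666
1666 + 164 = 1830

MDCCCXXX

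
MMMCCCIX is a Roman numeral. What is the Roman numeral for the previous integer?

MMMCCCIX = 3309, so the previous integer is 3309 - 1 = 3308

MMMCCCVIII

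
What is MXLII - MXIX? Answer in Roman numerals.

MXLII = 1042
MXIX = 1019
1042 - 1019 = 23

XXIII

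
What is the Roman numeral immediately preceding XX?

XX = 20; previous is 19

XIX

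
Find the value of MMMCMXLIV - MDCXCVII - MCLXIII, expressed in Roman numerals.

MMMCMXLIV = 3944, MDCXCVII = 1697, MCLXIII = 1163
3944 - 1697 = 2247
2247 - 1163 = 1084

MLXXXIV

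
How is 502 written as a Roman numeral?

Convert 502 to Roman numerals:
  502 contains 1×500 (D)
  2 contains 2×1 (II)

DII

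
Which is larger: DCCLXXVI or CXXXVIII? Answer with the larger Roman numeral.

DCCLXXVI = 776
CXXXVIII = 138
776 is larger

DCCLXXVI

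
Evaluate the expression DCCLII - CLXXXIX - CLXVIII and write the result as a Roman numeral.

DCCLII = 752, CLXXXIX = 189, CLXVIII = 168
752 - 189 = 563
563 - 168 = 395

CCCXCV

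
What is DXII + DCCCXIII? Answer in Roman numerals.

DXII = 512
DCCCXIII = 813
512 + 813 = 1325

MCCCXXV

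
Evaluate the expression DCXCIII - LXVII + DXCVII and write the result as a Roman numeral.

DCXCIII = 693, LXVII = 67, DXCVII = 597
693 - 67 = 626
626 + 597 = 1223

MCCXXIII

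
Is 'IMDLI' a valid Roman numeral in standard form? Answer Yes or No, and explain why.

'IMDLI': Invalid subtractive combination: IM

No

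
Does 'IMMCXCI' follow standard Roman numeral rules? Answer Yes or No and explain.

'IMMCXCI': Invalid subtractive combination: IM

No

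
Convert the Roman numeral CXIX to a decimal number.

CXIX: C=100, X=10, IX=9
100 + 10 + 9 = 119

119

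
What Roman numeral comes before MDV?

MDV = 1505, so the previous integer is 1505 - 1 = 1504

MDIV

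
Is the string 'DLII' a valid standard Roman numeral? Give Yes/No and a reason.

'DLII': Check the rules: uses only the symbols I, V, X, L, C, D, M; no symbol is repeated more than three times in a row; V, L and D each appear at most once; no smaller symbol precedes a larger one (values never increase from left to right). Value: D (500) + L (50) + I (1) + I (1) = 552. So it is a valid standard Roman numeral.

Yes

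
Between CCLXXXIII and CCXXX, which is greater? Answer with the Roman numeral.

CCLXXXIII = 283
CCXXX = 230
283 is larger

CCLXXXIII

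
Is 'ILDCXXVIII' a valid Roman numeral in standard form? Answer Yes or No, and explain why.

'ILDCXXVIII': Invalid subtractive combination: IL

No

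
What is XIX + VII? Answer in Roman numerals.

XIX = 19
VII = 7
19 + 7 = 26

XXVI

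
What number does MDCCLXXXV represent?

MDCCLXXXV: M=1000, D=500, C=100, C=100, L=50, X=10, X=10, X=10, V=5
1000 + 500 + 100 + 100 + 50 + 10 + 10 + 10 + 5 = 1785

1785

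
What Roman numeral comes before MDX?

MDX = 1510, so the previous integer is 1510 - 1 = 1509

MDIX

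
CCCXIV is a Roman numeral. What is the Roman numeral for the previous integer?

CCCXIV = 314; previous is 313

CCCXIII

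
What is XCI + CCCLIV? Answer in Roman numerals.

XCI = 91
CCCLIV = 354
91 + 354 = 445

CDXLV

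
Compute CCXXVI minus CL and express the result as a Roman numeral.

CCXXVI = 226
CL = 150
226 - 150 = 76

LXXVI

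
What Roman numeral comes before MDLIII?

MDLIII = 1553, so the previous integer is 1553 - 1 = 1552

MDLII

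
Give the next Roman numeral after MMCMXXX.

MMCMXXX = 2930, so the next integer is 2930 + 1 = 2931

MMCMXXXI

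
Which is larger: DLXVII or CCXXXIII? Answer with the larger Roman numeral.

DLXVII = 567
CCXXXIII = 233
567 is larger

DLXVII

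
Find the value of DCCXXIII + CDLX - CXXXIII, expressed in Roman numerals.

DCCXXIII = 723, CDLX = 460, CXXXIII = 133
723 + 460 = 1183
1183 - 133 = 1050

ML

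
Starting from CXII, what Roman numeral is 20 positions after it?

CXII = 112
112 + 20 = 132

CXXXII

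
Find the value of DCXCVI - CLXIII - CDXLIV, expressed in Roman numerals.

DCXCVI = 696, CLXIII = 163, CDXLIV = 444
696 - 163 = 533
533 - 444 = 89

LXXXIX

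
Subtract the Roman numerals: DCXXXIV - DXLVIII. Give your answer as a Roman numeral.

DCXXXIV = 634
DXLVIII = 548
634 - 548 = 86

LXXXVI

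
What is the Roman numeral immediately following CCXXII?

CCXXII = 222; next is 223

CCXXIII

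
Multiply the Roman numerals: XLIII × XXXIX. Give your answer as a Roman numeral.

XLIII = 43
XXXIX = 39
43 × 39 = 1677

MDCLXXVII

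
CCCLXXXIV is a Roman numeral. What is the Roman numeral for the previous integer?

CCCLXXXIV = 384, so the previous integer is 384 - 1 = 383

CCCLXXXIII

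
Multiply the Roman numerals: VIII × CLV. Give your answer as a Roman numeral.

VIII = 8
CLV = 155
8 × 155 = 1240

MCCXL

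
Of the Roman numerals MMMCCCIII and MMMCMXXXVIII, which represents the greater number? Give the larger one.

MMMCCCIII = 3303
MMMCMXXXVIII = 3938
3938 is larger

MMMCMXXXVIII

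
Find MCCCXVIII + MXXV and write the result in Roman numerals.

MCCCXVIII = 1318
MXXV = 1025
1318 + 1025 = 2343

MMCCCXLIII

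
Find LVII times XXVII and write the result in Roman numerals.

LVII = 57
XXVII = 27
57 × 27 = 1539

MDXXXIX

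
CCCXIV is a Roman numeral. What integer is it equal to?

CCCXIV: C=100, C=100, C=100, X=10, IV=4
100 + 100 + 100 + 10 + 4 = 314

314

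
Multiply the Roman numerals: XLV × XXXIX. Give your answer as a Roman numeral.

XLV = 45
XXXIX = 39
45 × 39 = 1755

MDCCLV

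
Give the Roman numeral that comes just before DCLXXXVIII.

DCLXXXVIII = 688; previous is 687

DCLXXXVII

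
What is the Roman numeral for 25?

Convert 25 to Roman numerals:
  25 contains 2×10 (XX)
  5 contains 1×5 (V)

XXV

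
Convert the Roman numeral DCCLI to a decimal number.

DCCLI: D=500, C=100, C=100, L=50, I=1
500 + 100 + 100 + 50 + 1 = 751

751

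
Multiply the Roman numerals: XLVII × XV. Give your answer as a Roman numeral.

XLVII = 47
XV = 15
47 × 15 = 705

DCCV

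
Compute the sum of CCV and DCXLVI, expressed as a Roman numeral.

CCV = 205
DCXLVI = 646
205 + 646 = 851

DCCCLI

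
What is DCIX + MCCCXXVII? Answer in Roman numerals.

DCIX = 609
MCCCXXVII = 1327
609 + 1327 = 1936

MCMXXXVI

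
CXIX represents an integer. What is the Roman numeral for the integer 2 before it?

CXIX = 119
119 - 2 = 117

CXVII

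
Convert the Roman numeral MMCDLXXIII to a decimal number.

MMCDLXXIII: M=1000, M=1000, CD=400, L=50, X=10, X=10, I=1, I=1, I=1
1000 + 1000 + 400 + 50 + 10 + 10 + 1 + 1 + 1 = 2473

2473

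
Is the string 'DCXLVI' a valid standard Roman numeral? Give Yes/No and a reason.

'DCXLVI': Check the rules: uses only the symbols I, V, X, L, C, D, M; no symbol is repeated more than three times in a row; V, L and D each appear at most once; the only place a smaller symbol precedes a larger one is the allowed subtractive pair XL, the symbol right after such a pair (if any) is smaller than the pair's first symbol, and otherwise the values never increase from left to right. Value: D (500) + C (100) + XL (40) + V (5) + I (1) = 646. So it is a valid standard Roman numeral.

Yes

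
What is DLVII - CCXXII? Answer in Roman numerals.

DLVII = 557
CCXXII = 222
557 - 222 = 335

CCCXXXV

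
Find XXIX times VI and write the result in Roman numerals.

XXIX = 29
VI = 6
29 × 6 = 174

CLXXIV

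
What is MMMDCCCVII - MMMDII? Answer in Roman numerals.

MMMDCCCVII = 3807
MMMDII = 3502
3807 - 3502 = 305

CCCV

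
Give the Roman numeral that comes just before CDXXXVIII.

CDXXXVIII = 438; previous is 437

CDXXXVII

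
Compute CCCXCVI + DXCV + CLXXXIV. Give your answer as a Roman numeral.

CCCXCVI = 396, DXCV = 595, CLXXXIV = 184
396 + 595 = 991
991 + 184 = 1175

MCLXXV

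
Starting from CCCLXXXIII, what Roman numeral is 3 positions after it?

CCCLXXXIII = 383
383 + 3 = 386

CCCLXXXVI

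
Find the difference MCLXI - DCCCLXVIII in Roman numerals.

MCLXI = 1161
DCCCLXVIII = 868
1161 - 868 = 293

CCXCIII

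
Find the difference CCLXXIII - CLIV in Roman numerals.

CCLXXIII = 273
CLIV = 154
273 - 154 = 119

CXIX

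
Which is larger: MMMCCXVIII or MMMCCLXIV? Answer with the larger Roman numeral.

MMMCCXVIII = 3218
MMMCCLXIV = 3264
3264 is larger

MMMCCLXIV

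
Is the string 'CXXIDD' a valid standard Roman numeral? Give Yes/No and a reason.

'CXXIDD': D should not appear more than once

No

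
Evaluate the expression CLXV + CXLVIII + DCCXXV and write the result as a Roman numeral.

CLXV = 165, CXLVIII = 148, DCCXXV = 725
165 + 148 = 313
313 + 725 = 1038

MXXXVIII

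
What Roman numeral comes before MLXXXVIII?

MLXXXVIII = 1088, so the previous integer is 1088 - 1 = 1087

MLXXXVII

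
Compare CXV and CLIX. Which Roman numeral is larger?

CXV = 115
CLIX = 159
159 is larger

CLIX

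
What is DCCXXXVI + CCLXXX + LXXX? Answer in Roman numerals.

DCCXXXVI = 736, CCLXXX = 280, LXXX = 80
736 + 280 = 1016
1016 + 80 = 1096

MXCVI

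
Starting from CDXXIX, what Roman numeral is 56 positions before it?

CDXXIX = 429
429 - 56 = 373

CCCLXXIII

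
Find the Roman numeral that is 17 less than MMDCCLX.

MMDCCLX = 2760
2760 - 17 = 2743

MMDCCXLIII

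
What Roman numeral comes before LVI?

LVI = 56; previous is 55

LV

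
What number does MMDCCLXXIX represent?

MMDCCLXXIX: M=1000, M=1000, D=500, C=100, C=100, L=50, X=10, X=10, IX=9
1000 + 1000 + 500 + 100 + 100 + 50 + 10 + 10 + 9 = 2779

2779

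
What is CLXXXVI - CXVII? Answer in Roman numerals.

CLXXXVI = 186
CXVII = 117
186 - 117 = 69

LXIX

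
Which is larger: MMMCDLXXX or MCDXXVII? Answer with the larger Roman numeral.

MMMCDLXXX = 3480
MCDXXVII = 1427
3480 is larger

MMMCDLXXX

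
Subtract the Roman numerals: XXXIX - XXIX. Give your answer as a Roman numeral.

XXXIX = 39
XXIX = 29
39 - 29 = 10

X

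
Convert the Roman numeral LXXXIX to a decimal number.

LXXXIX: L=50, X=10, X=10, X=10, IX=9
50 + 10 + 10 + 10 + 9 = 89

89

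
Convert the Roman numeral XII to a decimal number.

XII: X=10, I=1, I=1
10 + 1 + 1 = 12

12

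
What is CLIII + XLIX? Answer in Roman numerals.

CLIII = 153
XLIX = 49
153 + 49 = 202

CCII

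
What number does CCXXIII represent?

CCXXIII: C=100, C=100, X=10, X=10, I=1, I=1, I=1
100 + 100 + 10 + 10 + 1 + 1 + 1 = 223

223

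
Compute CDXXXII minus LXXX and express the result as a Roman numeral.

CDXXXII = 432
LXXX = 80
432 - 80 = 352

CCCLII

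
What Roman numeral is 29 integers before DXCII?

DXCII = 592
592 - 29 = 563

DLXIII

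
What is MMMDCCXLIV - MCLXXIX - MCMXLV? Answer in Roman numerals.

MMMDCCXLIV = 3744, MCLXXIX = 1179, MCMXLV = 1945
3744 - 1179 = 2565
2565 - 1945 = 620

DCXX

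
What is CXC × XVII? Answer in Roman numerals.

CXC = 190
XVII = 17
190 × 17 = 3230

MMMCCXXX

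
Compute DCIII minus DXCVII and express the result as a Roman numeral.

DCIII = 603
DXCVII = 597
603 - 597 = 6

VI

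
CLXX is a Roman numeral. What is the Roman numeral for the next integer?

CLXX = 170; next is 171

CLXXI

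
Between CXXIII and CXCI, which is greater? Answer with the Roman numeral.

CXXIII = 123
CXCI = 191
191 is larger

CXCI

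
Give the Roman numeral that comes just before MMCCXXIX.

MMCCXXIX = 2229; previous is 2228

MMCCXXVIII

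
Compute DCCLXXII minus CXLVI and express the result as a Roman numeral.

DCCLXXII = 772
CXLVI = 146
772 - 146 = 626

DCXXVI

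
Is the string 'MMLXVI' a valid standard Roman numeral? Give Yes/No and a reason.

'MMLXVI': Check the rules: uses only the symbols I, V, X, L, C, D, M; no symbol is repeated more than three times in a row; V, L and D each appear at most once; no smaller symbol precedes a larger one (values never increase from left to right). Value: M (1000) + M (1000) + L (50) + X (10) + V (5) + I (1) = 2066. So it is a valid standard Roman numeral.

Yes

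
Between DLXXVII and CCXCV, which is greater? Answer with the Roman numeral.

DLXXVII = 577
CCXCV = 295
577 is larger

DLXXVII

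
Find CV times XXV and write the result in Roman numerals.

CV = 105
XXV = 25
105 × 25 = 2625

MMDCXXV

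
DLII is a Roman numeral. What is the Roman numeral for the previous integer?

DLII = 552, so the previous integer is 552 - 1 = 551

DLI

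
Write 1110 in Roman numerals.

Convert 1110 to Roman numerals:
  1110 contains 1×1000 (M)
  110 contains 1×100 (C)
  10 contains 1×10 (X)

MCX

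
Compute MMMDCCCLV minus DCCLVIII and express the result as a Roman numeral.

MMMDCCCLV = 3855
DCCLVIII = 758
3855 - 758 = 3097

MMMXCVII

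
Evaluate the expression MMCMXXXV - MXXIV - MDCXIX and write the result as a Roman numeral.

MMCMXXXV = 2935, MXXIV = 1024, MDCXIX = 1619
2935 - 1024 = 1911
1911 - 1619 = 292

CCXCII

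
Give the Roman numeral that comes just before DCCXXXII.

DCCXXXII = 732; previous is 731

DCCXXXI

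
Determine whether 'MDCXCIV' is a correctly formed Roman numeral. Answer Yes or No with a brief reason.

'MDCXCIV': Check the rules: uses only the symbols I, V, X, L, C, D, M; no symbol is repeated more than three times in a row; V, L and D each appear at most once; the only places a smaller symbol precedes a larger one are the allowed subtractive pairs XC, IV, the symbol right after such a pair (if any) is smaller than the pair's first symbol, and otherwise the values never increase from left to right. Value: M (1000) + D (500) + C (100) + XC (90) + IV (4) = 1694. So it is a valid standard Roman numeral.

Yes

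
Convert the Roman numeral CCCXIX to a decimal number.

CCCXIX: C=100, C=100, C=100, X=10, IX=9
100 + 100 + 100 + 10 + 9 = 319

319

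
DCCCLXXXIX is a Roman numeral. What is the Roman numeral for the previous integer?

DCCCLXXXIX = 889; previous is 888

DCCCLXXXVIII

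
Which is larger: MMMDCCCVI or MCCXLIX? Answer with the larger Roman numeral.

MMMDCCCVI = 3806
MCCXLIX = 1249
3806 is larger

MMMDCCCVI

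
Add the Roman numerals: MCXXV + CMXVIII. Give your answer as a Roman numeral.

MCXXV = 1125
CMXVIII = 918
1125 + 918 = 2043

MMXLIII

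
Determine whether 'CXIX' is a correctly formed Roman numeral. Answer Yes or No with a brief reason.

'CXIX': Check the rules: uses only the symbols I, V, X, L, C, D, M; no symbol is repeated more than three times in a row; V, L and D each appear at most once; the only place a smaller symbol precedes a larger one is the allowed subtractive pair IX, the symbol right after such a pair (if any) is smaller than the pair's first symbol, and otherwise the values never increase from left to right. Value: C (100) + X (10) + IX (9) = 119. So it is a valid standard Roman numeral.

Yes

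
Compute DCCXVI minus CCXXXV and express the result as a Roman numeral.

DCCXVI = 716
CCXXXV = 235
716 - 235 = 481

CDLXXXI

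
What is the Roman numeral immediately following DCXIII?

DCXIII = 613; next is 614

DCXIV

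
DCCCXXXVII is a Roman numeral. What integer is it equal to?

DCCCXXXVII: D=500, C=100, C=100, C=100, X=10, X=10, X=10, V=5, I=1, I=1
500 + 100 + 100 + 100 + 10 + 10 + 10 + 5 + 1 + 1 = 837

837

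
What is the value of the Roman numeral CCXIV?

CCXIV: C=100, C=100, X=10, IV=4
100 + 100 + 10 + 4 = 214

214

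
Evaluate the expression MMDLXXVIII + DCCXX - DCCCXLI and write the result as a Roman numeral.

MMDLXXVIII = 2578, DCCXX = 720, DCCCXLI = 841
2578 + 720 = 3298
3298 - 841 = 2457

MMCDLVII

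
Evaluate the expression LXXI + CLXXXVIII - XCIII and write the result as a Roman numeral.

LXXI = 71, CLXXXVIII = 188, XCIII = 93
71 + 188 = 259
259 - 93 = 166

CLXVI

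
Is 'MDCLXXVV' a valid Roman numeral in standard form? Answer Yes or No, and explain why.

'MDCLXXVV': V should not appear more than once

No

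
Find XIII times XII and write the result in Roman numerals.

XIII = 13
XII = 12
13 × 12 = 156

CLVI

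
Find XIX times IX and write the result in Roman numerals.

XIX = 19
IX = 9
19 × 9 = 171

CLXXI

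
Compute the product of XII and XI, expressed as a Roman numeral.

XII = 12
XI = 11
12 × 11 = 132

CXXXII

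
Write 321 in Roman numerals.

Convert 321 to Roman numerals:
  321 contains 3×100 (CCC)
  21 contains 2×10 (XX)
  1 contains 1×1 (I)

CCCXXI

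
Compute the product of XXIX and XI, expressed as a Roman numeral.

XXIX = 29
XI = 11
29 × 11 = 319

CCCXIX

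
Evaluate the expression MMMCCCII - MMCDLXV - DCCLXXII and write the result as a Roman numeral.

MMMCCCII = 3302, MMCDLXV = 2465, DCCLXXII = 772
3302 - 2465 = 837
837 - 772 = 65

LXV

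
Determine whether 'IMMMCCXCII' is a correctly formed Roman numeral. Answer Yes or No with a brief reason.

'IMMMCCXCII': Invalid subtractive combination: IM

No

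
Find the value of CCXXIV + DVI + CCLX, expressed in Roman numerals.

CCXXIV = 224, DVI = 506, CCLX = 260
224 + 506 = 730
730 + 260 = 990

CMXC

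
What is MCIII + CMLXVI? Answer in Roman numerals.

MCIII = 1103
CMLXVI = 966
1103 + 966 = 2069

MMLXIX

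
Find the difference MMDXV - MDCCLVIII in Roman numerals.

MMDXV = 2515
MDCCLVIII = 1758
2515 - 1758 = 757

DCCLVII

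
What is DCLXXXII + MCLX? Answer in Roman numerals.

DCLXXXII = 682
MCLX = 1160
682 + 1160 = 1842

MDCCCXLII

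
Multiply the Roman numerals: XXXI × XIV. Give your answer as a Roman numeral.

XXXI = 31
XIV = 14
31 × 14 = 434

CDXXXIV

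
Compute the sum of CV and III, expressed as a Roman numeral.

CV = 105
III = 3
105 + 3 = 108

CVIII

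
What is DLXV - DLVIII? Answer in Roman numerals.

DLXV = 565
DLVIII = 558
565 - 558 = 7

VII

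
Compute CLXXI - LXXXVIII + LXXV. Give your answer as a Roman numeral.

CLXXI = 171, LXXXVIII = 88, LXXV = 75
171 - 88 = 83
83 + 75 = 158

CLVIII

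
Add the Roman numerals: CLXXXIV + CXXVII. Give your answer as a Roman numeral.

CLXXXIV = 184
CXXVII = 127
184 + 127 = 311

CCCXI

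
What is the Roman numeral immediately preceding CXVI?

CXVI = 116; previous is 115

CXV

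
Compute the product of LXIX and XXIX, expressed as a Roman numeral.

LXIX = 69
XXIX = 29
69 × 29 = 2001

MMI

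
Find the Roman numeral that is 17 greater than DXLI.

DXLI = 541
541 + 17 = 558

DLVIII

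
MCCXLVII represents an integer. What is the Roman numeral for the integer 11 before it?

MCCXLVII = 1247
1247 - 11 = 1236

MCCXXXVI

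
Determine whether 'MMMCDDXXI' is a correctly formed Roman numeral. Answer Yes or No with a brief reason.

'MMMCDDXXI': D should not appear more than once

No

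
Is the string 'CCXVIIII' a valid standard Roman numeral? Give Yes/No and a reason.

'CCXVIIII': More than 3 consecutive I's

No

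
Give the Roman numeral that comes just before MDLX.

MDLX = 1560; previous is 1559

MDLIX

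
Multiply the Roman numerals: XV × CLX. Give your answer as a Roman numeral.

XV = 15
CLX = 160
15 × 160 = 2400

MMCD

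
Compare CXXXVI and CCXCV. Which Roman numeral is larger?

CXXXVI = 136
CCXCV = 295
295 is larger

CCXCV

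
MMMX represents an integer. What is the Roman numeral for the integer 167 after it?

MMMX = 3010
3010 + 167 = 3177

MMMCLXXVII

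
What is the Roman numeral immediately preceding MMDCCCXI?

MMDCCCXI = 2811; previous is 2810

MMDCCCX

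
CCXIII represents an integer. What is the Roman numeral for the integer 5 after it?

CCXIII = 213
213 + 5 = 218

CCXVIII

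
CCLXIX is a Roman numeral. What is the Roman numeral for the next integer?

CCLXIX = 269, so the next integer is 269 + 1 = 270

CCLXX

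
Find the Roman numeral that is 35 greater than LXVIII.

LXVIII = 68
68 + 35 = 103

CIII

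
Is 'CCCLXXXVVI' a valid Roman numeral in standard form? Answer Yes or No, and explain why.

'CCCLXXXVVI': V should not appear more than once

No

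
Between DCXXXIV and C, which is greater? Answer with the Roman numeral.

DCXXXIV = 634
C = 100
634 is larger

DCXXXIV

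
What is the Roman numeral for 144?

Convert 144 to Roman numerals:
  144 contains 1×100 (C)
  44 contains 1×40 (XL)
  4 contains 1×4 (IV)

CXLIV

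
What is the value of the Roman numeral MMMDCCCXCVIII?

MMMDCCCXCVIII: M=1000, M=1000, M=1000, D=500, C=100, C=100, C=100, XC=90, V=5, I=1, I=1, I=1
1000 + 1000 + 1000 + 500 + 100 + 100 + 100 + 90 + 5 + 1 + 1 + 1 = 3898

3898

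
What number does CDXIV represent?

CDXIV: CD=400, X=10, IV=4
400 + 10 + 4 = 414

414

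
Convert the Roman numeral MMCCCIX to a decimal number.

MMCCCIX: M=1000, M=1000, C=100, C=100, C=100, IX=9
1000 + 1000 + 100 + 100 + 100 + 9 = 2309

2309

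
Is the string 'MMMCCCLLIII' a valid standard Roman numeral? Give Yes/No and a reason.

'MMMCCCLLIII': L should not appear more than once

No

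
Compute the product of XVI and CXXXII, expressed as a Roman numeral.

XVI = 16
CXXXII = 132
16 × 132 = 2112

MMCXII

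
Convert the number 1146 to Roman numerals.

Convert 1146 to Roman numerals:
  1146 contains 1×1000 (M)
  146 contains 1×100 (C)
  46 contains 1×40 (XL)
  6 contains 1×5 (V)
  1 contains 1×1 (I)

MCXLVI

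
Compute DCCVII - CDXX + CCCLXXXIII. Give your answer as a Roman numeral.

DCCVII = 707, CDXX = 420, CCCLXXXIII = 383
707 - 420 = 287
287 + 383 = 670

DCLXX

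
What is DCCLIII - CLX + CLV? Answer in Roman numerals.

DCCLIII = 753, CLX = 160, CLV = 155
753 - 160 = 593
593 + 155 = 748

DCCXLVIII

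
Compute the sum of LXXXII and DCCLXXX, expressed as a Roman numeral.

LXXXII = 82
DCCLXXX = 780
82 + 780 = 862

DCCCLXII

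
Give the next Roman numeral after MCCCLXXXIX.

MCCCLXXXIX = 1389, so the next integer is 1389 + 1 = 1390

MCCCXC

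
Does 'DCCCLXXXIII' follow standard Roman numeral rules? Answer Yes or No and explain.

'DCCCLXXXIII': Check the rules: uses only the symbols I, V, X, L, C, D, M; no symbol is repeated more than three times in a row; V, L and D each appear at most once; no smaller symbol precedes a larger one (values never increase from left to right). Value: D (500) + C (100) + C (100) + C (100) + L (50) + X (10) + X (10) + X (10) + I (1) + I (1) + I (1) = 883. So it is a valid standard Roman numeral.

Yes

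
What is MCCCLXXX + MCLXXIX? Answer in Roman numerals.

MCCCLXXX = 1380
MCLXXIX = 1179
1380 + 1179 = 2559

MMDLIX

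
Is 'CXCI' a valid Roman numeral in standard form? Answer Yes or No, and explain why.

'CXCI': Check the rules: uses only the symbols I, V, X, L, C, D, M; no symbol is repeated more than three times in a row; V, L and D each appear at most once; the only place a smaller symbol precedes a larger one is the allowed subtractive pair XC, the symbol right after such a pair (if any) is smaller than the pair's first symbol, and otherwise the values never increase from left to right. Value: C (100) + XC (90) + I (1) = 191. So it is a valid standard Roman numeral.

Yes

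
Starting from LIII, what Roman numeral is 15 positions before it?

LIII = 53
53 - 15 = 38

XXXVIII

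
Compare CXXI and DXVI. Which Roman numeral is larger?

CXXI = 121
DXVI = 516
516 is larger

DXVI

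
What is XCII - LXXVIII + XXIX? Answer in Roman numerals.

XCII = 92, LXXVIII = 78, XXIX = 29
92 - 78 = 14
14 + 29 = 43

XLIII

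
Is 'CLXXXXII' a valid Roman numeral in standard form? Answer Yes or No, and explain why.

'CLXXXXII': More than 3 consecutive X's

No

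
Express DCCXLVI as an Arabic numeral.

DCCXLVI: D=500, C=100, C=100, XL=40, V=5, I=1
500 + 100 + 100 + 40 + 5 + 1 = 746

746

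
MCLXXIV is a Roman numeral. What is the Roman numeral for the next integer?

MCLXXIV = 1174, so the next integer is 1174 + 1 = 1175

MCLXXV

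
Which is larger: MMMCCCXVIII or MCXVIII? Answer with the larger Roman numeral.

MMMCCCXVIII = 3318
MCXVIII = 1118
3318 is larger

MMMCCCXVIII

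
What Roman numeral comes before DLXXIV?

DLXXIV = 574, so the previous integer is 574 - 1 = 573

DLXXIII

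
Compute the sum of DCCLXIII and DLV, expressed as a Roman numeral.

DCCLXIII = 763
DLV = 555
763 + 555 = 1318

MCCCXVIII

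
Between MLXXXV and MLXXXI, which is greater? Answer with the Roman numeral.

MLXXXV = 1085
MLXXXI = 1081
1085 is larger

MLXXXV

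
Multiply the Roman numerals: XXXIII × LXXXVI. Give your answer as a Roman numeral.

XXXIII = 33
LXXXVI = 86
33 × 86 = 2838

MMDCCCXXXVIII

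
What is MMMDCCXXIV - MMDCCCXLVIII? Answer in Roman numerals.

MMMDCCXXIV = 3724
MMDCCCXLVIII = 2848
3724 - 2848 = 876

DCCCLXXVI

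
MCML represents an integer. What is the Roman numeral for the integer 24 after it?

MCML = 1950
1950 + 24 = 1974

MCMLXXIV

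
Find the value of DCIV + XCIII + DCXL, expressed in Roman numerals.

DCIV = 604, XCIII = 93, DCXL = 640
604 + 93 = 697
697 + 640 = 1337

MCCCXXXVII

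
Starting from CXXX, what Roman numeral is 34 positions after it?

CXXX = 130
130 + 34 = 164

CLXIV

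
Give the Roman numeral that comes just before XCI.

XCI = 91; previous is 90

XC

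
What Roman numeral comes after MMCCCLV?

MMCCCLV = 2355; next is 2356

MMCCCLVI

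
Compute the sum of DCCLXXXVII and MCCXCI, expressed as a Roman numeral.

DCCLXXXVII = 787
MCCXCI = 1291
787 + 1291 = 2078

MMLXXVIII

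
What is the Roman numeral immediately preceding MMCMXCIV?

MMCMXCIV = 2994, so the previous integer is 2994 - 1 = 2993

MMCMXCIII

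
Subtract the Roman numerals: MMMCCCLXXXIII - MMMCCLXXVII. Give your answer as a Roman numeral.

MMMCCCLXXXIII = 3383
MMMCCLXXVII = 3277
3383 - 3277 = 106

CVI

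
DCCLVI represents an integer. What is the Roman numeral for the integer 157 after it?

DCCLVI = 756
756 + 157 = 913

CMXIII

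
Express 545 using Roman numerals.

Convert 545 to Roman numerals:
  545 contains 1×500 (D)
  45 contains 1×40 (XL)
  5 contains 1×5 (V)

DXLV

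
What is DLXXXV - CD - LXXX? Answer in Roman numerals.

DLXXXV = 585, CD = 400, LXXX = 80
585 - 400 = 185
185 - 80 = 105

CV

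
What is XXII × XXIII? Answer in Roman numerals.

XXII = 22
XXIII = 23
22 × 23 = 506

DVI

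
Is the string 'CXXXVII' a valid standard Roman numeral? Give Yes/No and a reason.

'CXXXVII': Check the rules: uses only the symbols I, V, X, L, C, D, M; no symbol is repeated more than three times in a row; V, L and D each appear at most once; no smaller symbol precedes a larger one (values never increase from left to right). Value: C (100) + X (10) + X (10) + X (10) + V (5) + I (1) + I (1) = 137. So it is a valid standard Roman numeral.

Yes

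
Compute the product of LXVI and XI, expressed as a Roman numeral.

LXVI = 66
XI = 11
66 × 11 = 726

DCCXXVI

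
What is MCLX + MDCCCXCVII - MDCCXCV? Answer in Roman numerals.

MCLX = 1160, MDCCCXCVII = 1897, MDCCXCV = 1795
1160 + 1897 = 3057
3057 - 1795 = 1262

MCCLXII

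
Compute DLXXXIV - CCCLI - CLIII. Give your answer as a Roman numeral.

DLXXXIV = 584, CCCLI = 351, CLIII = 153
584 - 351 = 233
233 - 153 = 80

LXXX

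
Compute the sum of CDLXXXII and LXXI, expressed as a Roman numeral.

CDLXXXII = 482
LXXI = 71
482 + 71 = 553

DLIII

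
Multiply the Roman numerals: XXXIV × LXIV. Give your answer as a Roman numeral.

XXXIV = 34
LXIV = 64
34 × 64 = 2176

MMCLXXVI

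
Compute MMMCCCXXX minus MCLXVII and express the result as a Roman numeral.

MMMCCCXXX = 3330
MCLXVII = 1167
3330 - 1167 = 2163

MMCLXIII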